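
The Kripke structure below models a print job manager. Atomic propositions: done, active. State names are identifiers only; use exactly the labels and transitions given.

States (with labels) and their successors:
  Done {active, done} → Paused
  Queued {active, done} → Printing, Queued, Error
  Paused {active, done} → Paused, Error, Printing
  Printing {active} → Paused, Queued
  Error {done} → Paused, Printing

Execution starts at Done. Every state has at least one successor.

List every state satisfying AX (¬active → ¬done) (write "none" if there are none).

{Done, Printing, Error}

States satisfying ¬active → ¬done: {Done, Queued, Paused, Printing}.
States satisfying AX (¬active → ¬done): {Done, Printing, Error}.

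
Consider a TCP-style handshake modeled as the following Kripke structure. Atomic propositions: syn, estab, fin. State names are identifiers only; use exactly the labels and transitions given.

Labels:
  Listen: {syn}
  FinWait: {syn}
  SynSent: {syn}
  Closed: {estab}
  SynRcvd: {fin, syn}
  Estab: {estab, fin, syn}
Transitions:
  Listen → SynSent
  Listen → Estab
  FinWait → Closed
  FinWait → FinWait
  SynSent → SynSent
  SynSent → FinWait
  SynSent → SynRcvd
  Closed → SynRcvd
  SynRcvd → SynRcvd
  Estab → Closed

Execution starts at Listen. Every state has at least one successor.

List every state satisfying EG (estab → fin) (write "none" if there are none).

{Listen, FinWait, SynSent, SynRcvd}

States satisfying estab → fin: {Listen, FinWait, SynSent, SynRcvd, Estab}.
States satisfying EG (estab → fin): {Listen, FinWait, SynSent, SynRcvd}.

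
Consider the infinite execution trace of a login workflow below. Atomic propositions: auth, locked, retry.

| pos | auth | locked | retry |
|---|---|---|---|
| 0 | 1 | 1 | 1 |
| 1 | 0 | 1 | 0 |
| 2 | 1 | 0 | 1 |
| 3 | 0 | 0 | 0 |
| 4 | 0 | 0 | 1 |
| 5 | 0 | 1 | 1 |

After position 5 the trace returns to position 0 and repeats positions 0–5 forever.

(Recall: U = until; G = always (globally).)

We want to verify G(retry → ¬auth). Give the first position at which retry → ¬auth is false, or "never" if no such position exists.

At position 0 the labels are {auth, locked, retry}, so retry → ¬auth is false there. This is the first violation.

0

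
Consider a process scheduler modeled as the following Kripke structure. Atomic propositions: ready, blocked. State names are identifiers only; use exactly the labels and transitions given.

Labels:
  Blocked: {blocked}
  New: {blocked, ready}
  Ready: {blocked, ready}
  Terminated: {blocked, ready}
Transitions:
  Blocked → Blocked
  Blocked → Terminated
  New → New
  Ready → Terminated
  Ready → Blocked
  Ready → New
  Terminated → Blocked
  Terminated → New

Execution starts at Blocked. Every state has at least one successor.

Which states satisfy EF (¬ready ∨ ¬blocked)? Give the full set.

{Blocked, Ready, Terminated}

States satisfying ¬ready ∨ ¬blocked: {Blocked}.
States satisfying EF (¬ready ∨ ¬blocked): {Blocked, Ready, Terminated}.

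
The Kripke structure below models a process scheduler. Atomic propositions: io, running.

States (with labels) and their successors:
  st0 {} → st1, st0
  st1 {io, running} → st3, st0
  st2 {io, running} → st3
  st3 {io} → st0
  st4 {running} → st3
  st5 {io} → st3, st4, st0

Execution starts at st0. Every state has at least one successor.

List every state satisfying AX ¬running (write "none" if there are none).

States satisfying ¬running: {st0, st3, st5}.
States satisfying AX ¬running: {st1, st2, st3, st4}.

{st1, st2, st3, st4}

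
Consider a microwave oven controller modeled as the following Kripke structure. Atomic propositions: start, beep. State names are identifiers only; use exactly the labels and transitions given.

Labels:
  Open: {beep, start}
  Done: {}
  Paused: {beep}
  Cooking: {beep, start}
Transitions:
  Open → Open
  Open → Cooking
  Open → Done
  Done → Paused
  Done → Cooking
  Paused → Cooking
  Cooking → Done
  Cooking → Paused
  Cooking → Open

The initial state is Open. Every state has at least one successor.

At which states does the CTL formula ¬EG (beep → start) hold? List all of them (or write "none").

States satisfying beep → start: {Open, Done, Cooking}.
States satisfying EG (beep → start): {Open, Done, Cooking}.
States satisfying ¬EG (beep → start): {Paused}.

{Paused}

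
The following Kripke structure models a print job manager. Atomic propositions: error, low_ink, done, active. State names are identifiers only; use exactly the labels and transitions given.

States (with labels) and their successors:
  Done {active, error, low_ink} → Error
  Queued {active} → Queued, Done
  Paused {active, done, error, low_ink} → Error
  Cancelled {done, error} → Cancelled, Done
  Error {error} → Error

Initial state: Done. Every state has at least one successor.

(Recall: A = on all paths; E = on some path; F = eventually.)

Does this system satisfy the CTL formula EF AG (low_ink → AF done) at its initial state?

Satisfied

States satisfying AG (low_ink → AF done): {Paused, Error}.
States satisfying EF AG (low_ink → AF done): {Done, Queued, Paused, Cancelled, Error}.
Some path from Done reaches a state where AG (low_ink → AF done) holds.
Done ∈ Sat(EF AG (low_ink → AF done)).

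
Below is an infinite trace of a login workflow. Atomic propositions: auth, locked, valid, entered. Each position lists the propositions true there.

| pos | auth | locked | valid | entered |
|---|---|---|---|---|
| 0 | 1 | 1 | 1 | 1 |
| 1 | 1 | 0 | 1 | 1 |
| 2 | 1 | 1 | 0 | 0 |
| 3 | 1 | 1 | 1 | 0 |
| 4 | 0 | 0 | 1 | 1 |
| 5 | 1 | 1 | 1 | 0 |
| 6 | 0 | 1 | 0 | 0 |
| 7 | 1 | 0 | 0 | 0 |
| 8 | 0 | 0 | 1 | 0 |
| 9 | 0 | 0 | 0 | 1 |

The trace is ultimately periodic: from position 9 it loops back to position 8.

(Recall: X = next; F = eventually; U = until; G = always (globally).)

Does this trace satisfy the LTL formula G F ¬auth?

F ¬auth holds at every position 0..9, and those are all positions ever visited, so G F ¬auth holds.

Satisfied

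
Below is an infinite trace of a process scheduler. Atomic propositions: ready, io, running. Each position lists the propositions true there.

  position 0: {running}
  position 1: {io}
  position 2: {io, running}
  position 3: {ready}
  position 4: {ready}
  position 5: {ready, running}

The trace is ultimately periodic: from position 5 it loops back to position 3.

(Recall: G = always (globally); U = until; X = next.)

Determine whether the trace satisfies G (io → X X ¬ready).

Violated

io → X X ¬ready must hold at every position from 0 onward. It fails at position 1, so G (io → X X ¬ready) is false.
Positions where io holds: 1, 2.
Check X X ¬ready at each: 1→fails, 2→fails.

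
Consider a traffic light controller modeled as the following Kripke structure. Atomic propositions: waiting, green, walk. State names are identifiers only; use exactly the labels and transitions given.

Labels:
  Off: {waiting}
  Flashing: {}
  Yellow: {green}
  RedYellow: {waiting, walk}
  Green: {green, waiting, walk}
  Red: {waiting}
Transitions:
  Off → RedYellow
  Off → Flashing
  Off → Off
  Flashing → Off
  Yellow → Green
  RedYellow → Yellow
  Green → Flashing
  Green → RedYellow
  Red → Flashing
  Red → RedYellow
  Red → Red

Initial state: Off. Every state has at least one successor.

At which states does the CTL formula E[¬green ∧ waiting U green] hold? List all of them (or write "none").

States satisfying ¬green ∧ waiting: {Off, RedYellow, Red}.
States satisfying green: {Yellow, Green}.
States satisfying E[¬green ∧ waiting U green]: {Off, Yellow, RedYellow, Green, Red}.

{Off, Yellow, RedYellow, Green, Red}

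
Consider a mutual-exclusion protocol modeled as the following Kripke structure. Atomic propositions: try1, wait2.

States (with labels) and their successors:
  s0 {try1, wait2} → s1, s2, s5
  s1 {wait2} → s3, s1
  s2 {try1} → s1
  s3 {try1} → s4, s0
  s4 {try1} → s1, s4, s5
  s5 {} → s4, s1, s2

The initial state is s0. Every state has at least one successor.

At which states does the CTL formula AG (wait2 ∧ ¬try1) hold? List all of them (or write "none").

none

States satisfying wait2 ∧ ¬try1: {s1}.
States satisfying AG (wait2 ∧ ¬try1): ∅.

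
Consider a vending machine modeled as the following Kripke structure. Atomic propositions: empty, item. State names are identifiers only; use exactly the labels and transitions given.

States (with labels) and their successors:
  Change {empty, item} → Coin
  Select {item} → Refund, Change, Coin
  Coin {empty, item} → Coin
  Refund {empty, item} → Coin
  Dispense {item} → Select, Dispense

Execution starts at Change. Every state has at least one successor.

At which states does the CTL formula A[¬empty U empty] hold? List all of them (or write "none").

States satisfying ¬empty: {Select, Dispense}.
States satisfying empty: {Change, Coin, Refund}.
States satisfying A[¬empty U empty]: {Change, Select, Coin, Refund}.

{Change, Select, Coin, Refund}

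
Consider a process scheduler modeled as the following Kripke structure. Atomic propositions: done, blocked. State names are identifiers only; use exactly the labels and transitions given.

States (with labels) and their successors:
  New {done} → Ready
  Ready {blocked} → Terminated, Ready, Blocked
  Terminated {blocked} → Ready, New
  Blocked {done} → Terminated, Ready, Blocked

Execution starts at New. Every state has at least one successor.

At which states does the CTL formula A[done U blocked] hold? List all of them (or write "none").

States satisfying done: {New, Blocked}.
States satisfying blocked: {Ready, Terminated}.
States satisfying A[done U blocked]: {New, Ready, Terminated}.

{New, Ready, Terminated}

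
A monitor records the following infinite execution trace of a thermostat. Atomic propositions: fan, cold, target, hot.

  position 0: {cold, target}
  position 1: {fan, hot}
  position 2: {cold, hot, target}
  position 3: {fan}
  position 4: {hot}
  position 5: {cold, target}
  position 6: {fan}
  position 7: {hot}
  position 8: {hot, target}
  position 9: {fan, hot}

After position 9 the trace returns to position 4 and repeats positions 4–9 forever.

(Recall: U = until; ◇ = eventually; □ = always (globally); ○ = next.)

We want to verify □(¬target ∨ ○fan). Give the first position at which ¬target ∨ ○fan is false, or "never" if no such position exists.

never

¬target ∨ ○fan holds at every position 0..9, and those are all the positions the trace ever visits, so the invariant □(¬target ∨ ○fan) is never violated.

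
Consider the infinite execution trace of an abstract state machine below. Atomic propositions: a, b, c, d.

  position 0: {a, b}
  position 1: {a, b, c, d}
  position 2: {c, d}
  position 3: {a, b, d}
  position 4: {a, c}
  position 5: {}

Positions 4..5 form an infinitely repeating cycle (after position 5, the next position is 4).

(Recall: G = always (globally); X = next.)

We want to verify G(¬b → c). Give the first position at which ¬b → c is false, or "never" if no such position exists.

Check ¬b → c at each position in order: 0 ✓, 1 ✓, 2 ✓, 3 ✓, 4 ✓.
At position 5 the labels are {}, so ¬b → c is false there. This is the first violation.

5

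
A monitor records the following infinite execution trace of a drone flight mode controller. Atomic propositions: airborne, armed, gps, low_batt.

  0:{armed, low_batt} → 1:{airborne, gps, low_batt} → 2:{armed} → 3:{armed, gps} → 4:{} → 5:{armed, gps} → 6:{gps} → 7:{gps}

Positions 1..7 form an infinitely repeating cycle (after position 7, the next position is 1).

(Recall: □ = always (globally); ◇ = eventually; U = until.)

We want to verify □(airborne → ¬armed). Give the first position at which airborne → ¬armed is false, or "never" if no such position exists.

never

airborne → ¬armed holds at every position 0..7, and those are all the positions the trace ever visits, so the invariant □(airborne → ¬armed) is never violated.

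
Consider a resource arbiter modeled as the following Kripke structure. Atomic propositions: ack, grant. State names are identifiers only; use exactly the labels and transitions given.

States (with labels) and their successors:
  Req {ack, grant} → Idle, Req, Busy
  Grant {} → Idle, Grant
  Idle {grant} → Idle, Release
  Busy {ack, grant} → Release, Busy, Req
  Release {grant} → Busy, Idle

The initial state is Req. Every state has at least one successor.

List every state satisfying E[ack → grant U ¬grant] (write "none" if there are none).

States satisfying ack → grant: {Req, Grant, Idle, Busy, Release}.
States satisfying ¬grant: {Grant}.
States satisfying E[ack → grant U ¬grant]: {Grant}.

{Grant}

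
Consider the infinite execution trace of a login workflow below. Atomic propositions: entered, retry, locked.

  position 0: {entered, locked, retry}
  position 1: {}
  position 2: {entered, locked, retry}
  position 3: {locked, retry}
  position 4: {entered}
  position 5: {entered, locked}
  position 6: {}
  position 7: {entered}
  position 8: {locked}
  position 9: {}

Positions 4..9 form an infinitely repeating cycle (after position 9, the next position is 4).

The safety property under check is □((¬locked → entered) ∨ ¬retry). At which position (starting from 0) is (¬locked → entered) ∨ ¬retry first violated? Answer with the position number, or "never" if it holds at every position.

never

(¬locked → entered) ∨ ¬retry holds at every position 0..9, and those are all the positions the trace ever visits, so the invariant □((¬locked → entered) ∨ ¬retry) is never violated.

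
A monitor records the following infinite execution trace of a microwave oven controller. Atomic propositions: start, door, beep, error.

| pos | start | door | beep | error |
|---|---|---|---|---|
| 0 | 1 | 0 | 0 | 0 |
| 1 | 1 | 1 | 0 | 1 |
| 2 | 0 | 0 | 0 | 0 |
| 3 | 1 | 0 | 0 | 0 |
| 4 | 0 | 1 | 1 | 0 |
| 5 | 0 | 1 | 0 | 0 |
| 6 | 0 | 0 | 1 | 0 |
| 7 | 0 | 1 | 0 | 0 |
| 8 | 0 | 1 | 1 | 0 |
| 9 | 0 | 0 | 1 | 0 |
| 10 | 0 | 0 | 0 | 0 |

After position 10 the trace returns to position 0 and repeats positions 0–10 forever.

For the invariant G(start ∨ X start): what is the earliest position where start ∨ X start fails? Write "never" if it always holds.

Check start ∨ X start at each position in order: 0 ✓, 1 ✓, 2 ✓, 3 ✓.
At position 4 the labels are {beep, door} and the next position 5 has {door}, so start ∨ X start is false there. This is the first violation.

4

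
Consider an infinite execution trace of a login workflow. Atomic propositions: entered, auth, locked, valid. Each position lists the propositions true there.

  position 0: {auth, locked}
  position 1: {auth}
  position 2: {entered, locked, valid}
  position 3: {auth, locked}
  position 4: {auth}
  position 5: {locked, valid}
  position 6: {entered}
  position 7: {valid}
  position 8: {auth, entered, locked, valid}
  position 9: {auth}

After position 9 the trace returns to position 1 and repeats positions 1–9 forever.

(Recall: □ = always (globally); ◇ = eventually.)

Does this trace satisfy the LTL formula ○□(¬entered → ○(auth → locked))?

The position after 0 is 1; □(¬entered → ○(auth → locked)) is false there.

No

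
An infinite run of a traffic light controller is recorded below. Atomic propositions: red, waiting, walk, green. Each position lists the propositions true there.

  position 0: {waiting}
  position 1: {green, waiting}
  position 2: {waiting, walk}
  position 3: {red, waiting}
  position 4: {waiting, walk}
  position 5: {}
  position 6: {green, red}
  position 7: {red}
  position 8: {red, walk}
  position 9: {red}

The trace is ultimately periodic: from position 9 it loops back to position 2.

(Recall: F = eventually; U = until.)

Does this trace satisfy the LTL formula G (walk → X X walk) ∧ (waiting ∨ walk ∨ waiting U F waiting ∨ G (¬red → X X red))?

Does not hold

walk → X X walk must hold at every position from 0 onward. It fails at position 4, so G (walk → X X walk) is false.
Positions where walk holds: 2, 4, 8.
Check X X walk at each: 2→ok, 4→fails, 8→ok.
At position 0: G (walk → X X walk) is false; waiting ∨ walk ∨ waiting U F waiting ∨ G (¬red → X X red) is true; so G (walk → X X walk) ∧ (waiting ∨ walk ∨ waiting U F waiting ∨ G (¬red → X X red)) is false.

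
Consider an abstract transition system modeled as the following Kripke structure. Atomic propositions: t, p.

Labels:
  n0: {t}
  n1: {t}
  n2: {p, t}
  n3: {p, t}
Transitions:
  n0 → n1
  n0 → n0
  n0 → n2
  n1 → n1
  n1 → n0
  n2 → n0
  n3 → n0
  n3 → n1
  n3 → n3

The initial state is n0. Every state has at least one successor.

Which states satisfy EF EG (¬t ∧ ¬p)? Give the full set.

none

States satisfying EG (¬t ∧ ¬p): ∅.
States satisfying EF EG (¬t ∧ ¬p): ∅.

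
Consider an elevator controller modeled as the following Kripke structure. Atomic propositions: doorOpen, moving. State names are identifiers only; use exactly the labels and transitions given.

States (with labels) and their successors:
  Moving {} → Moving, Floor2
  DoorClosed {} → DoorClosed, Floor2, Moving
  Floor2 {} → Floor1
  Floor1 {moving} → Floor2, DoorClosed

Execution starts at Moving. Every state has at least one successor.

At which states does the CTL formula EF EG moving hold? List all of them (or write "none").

States satisfying EG moving: ∅.
States satisfying EF EG moving: ∅.

none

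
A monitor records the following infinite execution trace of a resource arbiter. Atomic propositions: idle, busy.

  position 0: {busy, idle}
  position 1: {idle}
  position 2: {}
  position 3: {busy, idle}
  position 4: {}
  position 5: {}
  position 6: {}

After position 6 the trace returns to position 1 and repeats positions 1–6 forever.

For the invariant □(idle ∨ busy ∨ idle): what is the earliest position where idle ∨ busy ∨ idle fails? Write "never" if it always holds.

Check idle ∨ busy ∨ idle at each position in order: 0 ✓, 1 ✓.
At position 2 the labels are {}, so idle ∨ busy ∨ idle is false there. This is the first violation.

2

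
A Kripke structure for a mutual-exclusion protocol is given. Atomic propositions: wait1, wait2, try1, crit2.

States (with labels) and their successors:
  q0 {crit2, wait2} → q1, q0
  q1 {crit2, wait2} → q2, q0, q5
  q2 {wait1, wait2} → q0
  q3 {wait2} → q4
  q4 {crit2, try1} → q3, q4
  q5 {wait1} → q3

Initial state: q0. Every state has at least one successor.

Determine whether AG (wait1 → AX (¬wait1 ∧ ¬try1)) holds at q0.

States satisfying wait1 → AX (¬wait1 ∧ ¬try1): {q0, q1, q2, q3, q4, q5}.
States satisfying AG (wait1 → AX (¬wait1 ∧ ¬try1)): {q0, q1, q2, q3, q4, q5}.
Every state reachable from q0 satisfies wait1 → AX (¬wait1 ∧ ¬try1).
q0 ∈ Sat(AG (wait1 → AX (¬wait1 ∧ ¬try1))).

Satisfied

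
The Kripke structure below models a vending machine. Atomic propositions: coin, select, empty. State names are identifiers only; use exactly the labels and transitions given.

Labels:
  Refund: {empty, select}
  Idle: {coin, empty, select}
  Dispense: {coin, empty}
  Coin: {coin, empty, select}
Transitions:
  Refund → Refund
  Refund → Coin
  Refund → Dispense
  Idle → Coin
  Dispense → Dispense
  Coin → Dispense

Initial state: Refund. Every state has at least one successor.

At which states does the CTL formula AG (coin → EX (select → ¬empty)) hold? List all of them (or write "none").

{Refund, Dispense, Coin}

States satisfying coin → EX (select → ¬empty): {Refund, Dispense, Coin}.
States satisfying AG (coin → EX (select → ¬empty)): {Refund, Dispense, Coin}.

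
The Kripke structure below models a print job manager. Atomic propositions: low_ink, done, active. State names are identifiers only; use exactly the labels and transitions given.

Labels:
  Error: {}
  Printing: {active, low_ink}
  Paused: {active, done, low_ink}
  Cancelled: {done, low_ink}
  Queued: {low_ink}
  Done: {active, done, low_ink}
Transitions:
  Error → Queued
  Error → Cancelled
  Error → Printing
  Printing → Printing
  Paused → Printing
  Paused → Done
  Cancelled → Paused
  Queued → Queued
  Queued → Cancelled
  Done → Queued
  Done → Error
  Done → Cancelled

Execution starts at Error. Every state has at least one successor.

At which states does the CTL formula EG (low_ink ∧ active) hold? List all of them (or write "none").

{Printing, Paused}

States satisfying low_ink ∧ active: {Printing, Paused, Done}.
States satisfying EG (low_ink ∧ active): {Printing, Paused}.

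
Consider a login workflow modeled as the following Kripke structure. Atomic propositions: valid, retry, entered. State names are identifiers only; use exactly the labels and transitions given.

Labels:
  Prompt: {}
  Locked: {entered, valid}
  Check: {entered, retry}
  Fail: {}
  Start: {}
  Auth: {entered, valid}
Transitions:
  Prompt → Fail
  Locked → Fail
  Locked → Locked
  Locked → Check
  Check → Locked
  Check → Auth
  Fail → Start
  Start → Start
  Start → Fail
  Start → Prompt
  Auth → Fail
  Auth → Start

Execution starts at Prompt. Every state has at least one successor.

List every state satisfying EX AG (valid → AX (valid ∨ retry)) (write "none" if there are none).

States satisfying AG (valid → AX (valid ∨ retry)): {Prompt, Fail, Start}.
States satisfying EX AG (valid → AX (valid ∨ retry)): {Prompt, Locked, Fail, Start, Auth}.

{Prompt, Locked, Fail, Start, Auth}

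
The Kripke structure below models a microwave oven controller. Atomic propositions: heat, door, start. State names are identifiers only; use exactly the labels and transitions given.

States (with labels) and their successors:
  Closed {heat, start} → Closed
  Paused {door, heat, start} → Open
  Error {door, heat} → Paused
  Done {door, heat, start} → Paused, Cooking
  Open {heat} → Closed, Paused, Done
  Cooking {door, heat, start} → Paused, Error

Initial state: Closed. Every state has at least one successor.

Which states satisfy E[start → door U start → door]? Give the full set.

{Paused, Error, Done, Open, Cooking}

States satisfying start → door: {Paused, Error, Done, Open, Cooking}.
States satisfying E[start → door U start → door]: {Paused, Error, Done, Open, Cooking}.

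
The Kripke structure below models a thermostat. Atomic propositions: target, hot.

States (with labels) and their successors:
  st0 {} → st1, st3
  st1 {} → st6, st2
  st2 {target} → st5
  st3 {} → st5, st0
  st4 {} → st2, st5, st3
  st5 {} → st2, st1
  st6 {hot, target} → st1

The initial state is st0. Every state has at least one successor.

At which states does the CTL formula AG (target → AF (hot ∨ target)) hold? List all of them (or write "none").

States satisfying target → AF (hot ∨ target): {st0, st1, st2, st3, st4, st5, st6}.
States satisfying AG (target → AF (hot ∨ target)): {st0, st1, st2, st3, st4, st5, st6}.

{st0, st1, st2, st3, st4, st5, st6}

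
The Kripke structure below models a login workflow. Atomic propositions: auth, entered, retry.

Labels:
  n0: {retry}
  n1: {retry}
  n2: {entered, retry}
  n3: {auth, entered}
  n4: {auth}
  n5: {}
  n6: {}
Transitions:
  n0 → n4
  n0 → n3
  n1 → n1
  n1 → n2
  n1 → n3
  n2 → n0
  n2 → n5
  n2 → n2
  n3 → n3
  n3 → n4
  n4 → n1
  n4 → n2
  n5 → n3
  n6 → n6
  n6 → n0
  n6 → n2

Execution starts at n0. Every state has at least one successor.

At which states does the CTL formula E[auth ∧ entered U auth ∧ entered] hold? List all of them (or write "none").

States satisfying auth ∧ entered: {n3}.
States satisfying E[auth ∧ entered U auth ∧ entered]: {n3}.

{n3}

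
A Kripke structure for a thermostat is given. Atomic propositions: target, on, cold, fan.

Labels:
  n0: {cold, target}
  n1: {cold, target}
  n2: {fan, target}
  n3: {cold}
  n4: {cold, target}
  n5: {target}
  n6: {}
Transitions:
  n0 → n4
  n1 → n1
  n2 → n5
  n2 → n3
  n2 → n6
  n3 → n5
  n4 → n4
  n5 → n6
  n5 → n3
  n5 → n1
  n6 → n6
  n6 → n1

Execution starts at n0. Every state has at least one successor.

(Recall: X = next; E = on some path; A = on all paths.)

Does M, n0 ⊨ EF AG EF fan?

Violated

States satisfying AG EF fan: ∅.
States satisfying EF AG EF fan: ∅.
No suitable path/successor from n0 witnesses the formula.
n0 ∉ Sat(EF AG EF fan).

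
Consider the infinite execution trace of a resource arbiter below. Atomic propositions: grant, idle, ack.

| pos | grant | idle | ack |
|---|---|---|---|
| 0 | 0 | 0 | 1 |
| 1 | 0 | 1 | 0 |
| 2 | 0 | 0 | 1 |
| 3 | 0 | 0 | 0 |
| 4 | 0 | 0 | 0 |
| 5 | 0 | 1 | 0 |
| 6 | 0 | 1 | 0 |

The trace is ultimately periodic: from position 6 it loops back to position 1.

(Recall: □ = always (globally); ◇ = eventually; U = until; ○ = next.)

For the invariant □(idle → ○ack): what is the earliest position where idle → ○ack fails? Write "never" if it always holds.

5

Check idle → ○ack at each position in order: 0 ✓, 1 ✓, 2 ✓, 3 ✓, 4 ✓.
At position 5 the labels are {idle} and the next position 6 has {idle}, so idle → ○ack is false there. This is the first violation.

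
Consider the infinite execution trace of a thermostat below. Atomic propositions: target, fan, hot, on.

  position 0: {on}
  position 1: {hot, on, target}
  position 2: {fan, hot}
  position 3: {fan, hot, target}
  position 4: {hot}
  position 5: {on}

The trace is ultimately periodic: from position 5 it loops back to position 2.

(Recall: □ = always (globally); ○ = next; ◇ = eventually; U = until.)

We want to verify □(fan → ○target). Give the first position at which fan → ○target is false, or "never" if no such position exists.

3

Check fan → ○target at each position in order: 0 ✓, 1 ✓, 2 ✓.
At position 3 the labels are {fan, hot, target} and the next position 4 has {hot}, so fan → ○target is false there. This is the first violation.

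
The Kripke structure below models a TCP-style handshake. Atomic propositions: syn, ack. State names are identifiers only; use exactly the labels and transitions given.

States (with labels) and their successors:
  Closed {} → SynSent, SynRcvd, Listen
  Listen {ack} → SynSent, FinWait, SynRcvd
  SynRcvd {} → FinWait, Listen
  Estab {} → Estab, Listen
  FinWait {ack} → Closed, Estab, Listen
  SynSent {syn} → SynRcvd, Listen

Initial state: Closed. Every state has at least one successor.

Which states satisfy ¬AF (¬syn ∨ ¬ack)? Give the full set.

none

States satisfying ¬syn ∨ ¬ack: {Closed, Listen, SynRcvd, Estab, FinWait, SynSent}.
States satisfying AF (¬syn ∨ ¬ack): {Closed, Listen, SynRcvd, Estab, FinWait, SynSent}.
States satisfying ¬AF (¬syn ∨ ¬ack): ∅.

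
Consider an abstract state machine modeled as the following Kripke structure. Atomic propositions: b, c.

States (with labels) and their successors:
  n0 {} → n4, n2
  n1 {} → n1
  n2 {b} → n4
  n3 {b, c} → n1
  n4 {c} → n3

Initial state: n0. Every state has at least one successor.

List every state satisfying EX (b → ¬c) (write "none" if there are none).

States satisfying b → ¬c: {n0, n1, n2, n4}.
States satisfying EX (b → ¬c): {n0, n1, n2, n3}.

{n0, n1, n2, n3}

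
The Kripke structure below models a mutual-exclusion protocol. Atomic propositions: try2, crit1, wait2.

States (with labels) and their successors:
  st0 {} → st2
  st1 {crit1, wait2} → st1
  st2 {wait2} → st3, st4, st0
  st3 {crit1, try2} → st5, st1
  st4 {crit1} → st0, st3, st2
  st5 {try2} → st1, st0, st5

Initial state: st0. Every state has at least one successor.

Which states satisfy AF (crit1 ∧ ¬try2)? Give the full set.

States satisfying crit1 ∧ ¬try2: {st1, st4}.
States satisfying AF (crit1 ∧ ¬try2): {st1, st4}.

{st1, st4}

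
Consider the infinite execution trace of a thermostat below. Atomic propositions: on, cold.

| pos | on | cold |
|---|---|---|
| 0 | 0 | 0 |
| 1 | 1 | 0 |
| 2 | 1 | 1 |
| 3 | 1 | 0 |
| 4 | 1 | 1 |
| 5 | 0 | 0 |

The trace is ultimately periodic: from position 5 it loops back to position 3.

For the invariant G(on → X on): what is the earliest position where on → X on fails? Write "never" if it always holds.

4

Check on → X on at each position in order: 0 ✓, 1 ✓, 2 ✓, 3 ✓.
At position 4 the labels are {cold, on} and the next position 5 has {}, so on → X on is false there. This is the first violation.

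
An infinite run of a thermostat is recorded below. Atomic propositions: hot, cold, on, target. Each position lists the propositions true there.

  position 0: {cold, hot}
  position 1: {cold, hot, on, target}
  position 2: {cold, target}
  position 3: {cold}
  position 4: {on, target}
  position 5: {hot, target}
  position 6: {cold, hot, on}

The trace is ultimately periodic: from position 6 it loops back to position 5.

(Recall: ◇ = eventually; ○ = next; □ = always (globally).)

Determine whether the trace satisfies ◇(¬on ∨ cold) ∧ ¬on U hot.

Yes

¬on ∨ cold holds at position 0, which is reachable from 0, so ◇(¬on ∨ cold) holds.
Walking from position 0: hot first holds at position 0, and ¬on holds at every earlier position along the way, so ¬on U hot holds.
At position 0: ◇(¬on ∨ cold) is true; ¬on U hot is true; so ◇(¬on ∨ cold) ∧ ¬on U hot is true.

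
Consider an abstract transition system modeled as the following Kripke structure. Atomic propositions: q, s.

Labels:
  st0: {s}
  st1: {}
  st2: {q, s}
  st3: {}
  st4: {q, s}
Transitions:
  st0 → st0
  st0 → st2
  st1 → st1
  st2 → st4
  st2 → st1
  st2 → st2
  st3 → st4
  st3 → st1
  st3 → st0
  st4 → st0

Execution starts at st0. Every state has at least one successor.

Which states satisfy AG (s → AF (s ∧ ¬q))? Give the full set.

{st1}

States satisfying s → AF (s ∧ ¬q): {st0, st1, st3, st4}.
States satisfying AG (s → AF (s ∧ ¬q)): {st1}.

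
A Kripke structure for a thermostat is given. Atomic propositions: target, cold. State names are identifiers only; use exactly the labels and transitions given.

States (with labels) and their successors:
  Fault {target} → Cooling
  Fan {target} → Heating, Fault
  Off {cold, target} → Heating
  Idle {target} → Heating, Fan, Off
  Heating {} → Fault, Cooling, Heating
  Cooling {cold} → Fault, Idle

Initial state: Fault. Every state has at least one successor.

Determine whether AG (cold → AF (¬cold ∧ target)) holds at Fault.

Violated

States satisfying cold → AF (¬cold ∧ target): {Fault, Fan, Idle, Heating, Cooling}.
States satisfying AG (cold → AF (¬cold ∧ target)): ∅.
Off is reachable from Fault and violates cold → AF (¬cold ∧ target), so AG fails at Fault.
Fault ∉ Sat(AG (cold → AF (¬cold ∧ target))).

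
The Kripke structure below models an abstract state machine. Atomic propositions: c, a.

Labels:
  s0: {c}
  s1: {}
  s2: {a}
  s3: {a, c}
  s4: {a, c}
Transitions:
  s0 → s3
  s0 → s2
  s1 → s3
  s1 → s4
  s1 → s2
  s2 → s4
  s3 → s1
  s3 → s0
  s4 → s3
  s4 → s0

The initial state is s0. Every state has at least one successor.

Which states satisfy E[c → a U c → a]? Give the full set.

States satisfying c → a: {s1, s2, s3, s4}.
States satisfying E[c → a U c → a]: {s1, s2, s3, s4}.

{s1, s2, s3, s4}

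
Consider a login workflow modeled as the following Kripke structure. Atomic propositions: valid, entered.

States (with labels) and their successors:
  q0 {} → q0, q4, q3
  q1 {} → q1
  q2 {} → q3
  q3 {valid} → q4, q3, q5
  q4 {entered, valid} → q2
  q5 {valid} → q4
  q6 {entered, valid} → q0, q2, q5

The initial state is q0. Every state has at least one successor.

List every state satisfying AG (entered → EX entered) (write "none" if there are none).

{q1}

States satisfying entered → EX entered: {q0, q1, q2, q3, q5}.
States satisfying AG (entered → EX entered): {q1}.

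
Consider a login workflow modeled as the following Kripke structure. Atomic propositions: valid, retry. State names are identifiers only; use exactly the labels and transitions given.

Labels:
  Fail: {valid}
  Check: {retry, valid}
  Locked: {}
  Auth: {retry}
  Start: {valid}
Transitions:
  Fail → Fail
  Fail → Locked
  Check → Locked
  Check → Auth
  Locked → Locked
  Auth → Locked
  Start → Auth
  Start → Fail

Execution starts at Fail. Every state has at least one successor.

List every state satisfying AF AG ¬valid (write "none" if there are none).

{Check, Locked, Auth}

States satisfying AG ¬valid: {Locked, Auth}.
States satisfying AF AG ¬valid: {Check, Locked, Auth}.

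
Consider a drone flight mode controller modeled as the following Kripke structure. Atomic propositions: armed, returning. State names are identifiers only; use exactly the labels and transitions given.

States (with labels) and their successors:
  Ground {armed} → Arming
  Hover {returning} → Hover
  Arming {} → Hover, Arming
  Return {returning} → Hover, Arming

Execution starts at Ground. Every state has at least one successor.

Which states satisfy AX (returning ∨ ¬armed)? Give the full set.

{Ground, Hover, Arming, Return}

States satisfying returning ∨ ¬armed: {Hover, Arming, Return}.
States satisfying AX (returning ∨ ¬armed): {Ground, Hover, Arming, Return}.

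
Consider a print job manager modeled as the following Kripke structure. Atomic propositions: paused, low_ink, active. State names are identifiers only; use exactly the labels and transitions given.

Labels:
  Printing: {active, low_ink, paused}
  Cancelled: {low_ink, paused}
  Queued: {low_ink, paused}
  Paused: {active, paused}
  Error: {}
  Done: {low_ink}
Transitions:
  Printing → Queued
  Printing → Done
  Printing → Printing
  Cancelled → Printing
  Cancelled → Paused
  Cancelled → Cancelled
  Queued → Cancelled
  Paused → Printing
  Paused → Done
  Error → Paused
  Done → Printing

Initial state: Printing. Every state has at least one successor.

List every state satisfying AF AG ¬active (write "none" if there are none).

none

States satisfying AG ¬active: ∅.
States satisfying AF AG ¬active: ∅.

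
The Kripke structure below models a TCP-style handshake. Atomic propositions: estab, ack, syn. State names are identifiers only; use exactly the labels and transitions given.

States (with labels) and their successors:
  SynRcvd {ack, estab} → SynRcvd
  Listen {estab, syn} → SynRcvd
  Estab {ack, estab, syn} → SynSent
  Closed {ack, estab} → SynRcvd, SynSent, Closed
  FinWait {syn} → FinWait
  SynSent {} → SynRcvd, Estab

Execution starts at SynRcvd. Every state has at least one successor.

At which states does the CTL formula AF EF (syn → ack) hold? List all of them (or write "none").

States satisfying EF (syn → ack): {SynRcvd, Listen, Estab, Closed, SynSent}.
States satisfying AF EF (syn → ack): {SynRcvd, Listen, Estab, Closed, SynSent}.

{SynRcvd, Listen, Estab, Closed, SynSent}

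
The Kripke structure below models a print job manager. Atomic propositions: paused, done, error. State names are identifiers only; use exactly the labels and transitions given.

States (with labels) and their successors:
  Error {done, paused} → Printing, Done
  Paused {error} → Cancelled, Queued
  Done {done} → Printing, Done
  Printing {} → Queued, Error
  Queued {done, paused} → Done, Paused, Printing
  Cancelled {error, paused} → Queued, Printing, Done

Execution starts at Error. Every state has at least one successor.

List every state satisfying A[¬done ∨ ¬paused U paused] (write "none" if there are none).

{Error, Paused, Printing, Queued, Cancelled}

States satisfying ¬done ∨ ¬paused: {Paused, Done, Printing, Cancelled}.
States satisfying paused: {Error, Queued, Cancelled}.
States satisfying A[¬done ∨ ¬paused U paused]: {Error, Paused, Printing, Queued, Cancelled}.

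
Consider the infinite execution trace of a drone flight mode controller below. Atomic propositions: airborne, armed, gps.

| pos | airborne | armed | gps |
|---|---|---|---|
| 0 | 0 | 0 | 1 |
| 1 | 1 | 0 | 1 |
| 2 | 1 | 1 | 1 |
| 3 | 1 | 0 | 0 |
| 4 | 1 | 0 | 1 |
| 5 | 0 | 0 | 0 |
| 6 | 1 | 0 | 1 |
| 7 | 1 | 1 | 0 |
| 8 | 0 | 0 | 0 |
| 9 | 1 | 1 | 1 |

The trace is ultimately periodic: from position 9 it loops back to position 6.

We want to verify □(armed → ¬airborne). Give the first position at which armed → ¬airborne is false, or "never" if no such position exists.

2

Check armed → ¬airborne at each position in order: 0 ✓, 1 ✓.
At position 2 the labels are {airborne, armed, gps}, so armed → ¬airborne is false there. This is the first violation.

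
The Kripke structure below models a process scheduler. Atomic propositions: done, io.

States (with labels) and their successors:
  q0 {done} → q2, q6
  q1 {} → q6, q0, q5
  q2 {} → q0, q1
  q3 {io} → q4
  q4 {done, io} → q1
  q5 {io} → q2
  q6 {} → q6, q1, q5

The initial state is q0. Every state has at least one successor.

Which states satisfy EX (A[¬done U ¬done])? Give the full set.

{q0, q1, q2, q4, q5, q6}

States satisfying A[¬done U ¬done]: {q1, q2, q3, q5, q6}.
States satisfying EX (A[¬done U ¬done]): {q0, q1, q2, q4, q5, q6}.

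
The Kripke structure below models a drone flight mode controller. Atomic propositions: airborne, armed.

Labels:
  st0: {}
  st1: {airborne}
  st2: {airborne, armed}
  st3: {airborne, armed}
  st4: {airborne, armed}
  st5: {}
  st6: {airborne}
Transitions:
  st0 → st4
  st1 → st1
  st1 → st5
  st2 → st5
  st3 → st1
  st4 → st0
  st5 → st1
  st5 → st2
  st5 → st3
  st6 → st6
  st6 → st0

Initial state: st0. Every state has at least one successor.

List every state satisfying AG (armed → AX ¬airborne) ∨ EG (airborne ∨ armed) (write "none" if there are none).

{st0, st1, st3, st4, st6}

States satisfying armed → AX ¬airborne: {st0, st1, st2, st4, st5, st6}.
States satisfying AG (armed → AX ¬airborne): {st0, st4, st6}.
States satisfying airborne ∨ armed: {st1, st2, st3, st4, st6}.
States satisfying EG (airborne ∨ armed): {st1, st3, st6}.
States satisfying AG (armed → AX ¬airborne) ∨ EG (airborne ∨ armed): {st0, st1, st3, st4, st6}.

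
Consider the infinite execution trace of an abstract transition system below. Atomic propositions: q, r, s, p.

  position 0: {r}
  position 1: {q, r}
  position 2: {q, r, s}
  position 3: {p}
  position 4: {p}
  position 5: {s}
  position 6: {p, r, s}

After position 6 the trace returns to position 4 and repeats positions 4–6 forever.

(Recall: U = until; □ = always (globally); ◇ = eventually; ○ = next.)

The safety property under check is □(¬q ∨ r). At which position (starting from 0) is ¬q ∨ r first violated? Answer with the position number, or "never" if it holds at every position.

¬q ∨ r holds at every position 0..6, and those are all the positions the trace ever visits, so the invariant □(¬q ∨ r) is never violated.

never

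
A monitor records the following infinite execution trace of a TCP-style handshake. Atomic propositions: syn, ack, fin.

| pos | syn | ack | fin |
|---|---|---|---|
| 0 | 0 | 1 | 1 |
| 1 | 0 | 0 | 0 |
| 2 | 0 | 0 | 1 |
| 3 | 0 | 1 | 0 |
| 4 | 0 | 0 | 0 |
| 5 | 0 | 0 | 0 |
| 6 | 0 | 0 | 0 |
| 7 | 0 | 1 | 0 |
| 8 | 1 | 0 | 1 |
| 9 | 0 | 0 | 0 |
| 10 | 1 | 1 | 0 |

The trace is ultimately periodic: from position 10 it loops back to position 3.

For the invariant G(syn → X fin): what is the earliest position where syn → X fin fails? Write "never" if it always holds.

Check syn → X fin at each position in order: 0 ✓, 1 ✓, 2 ✓, 3 ✓, 4 ✓, 5 ✓, 6 ✓, 7 ✓.
At position 8 the labels are {fin, syn} and the next position 9 has {}, so syn → X fin is false there. This is the first violation.

8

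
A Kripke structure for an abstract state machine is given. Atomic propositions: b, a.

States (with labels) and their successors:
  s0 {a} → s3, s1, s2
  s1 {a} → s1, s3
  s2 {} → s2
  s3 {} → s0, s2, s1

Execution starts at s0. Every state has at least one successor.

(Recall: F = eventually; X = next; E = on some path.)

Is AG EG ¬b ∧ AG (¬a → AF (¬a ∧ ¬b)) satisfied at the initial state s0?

Holds

States satisfying EG ¬b: {s0, s1, s2, s3}.
States satisfying AG EG ¬b: {s0, s1, s2, s3}.
States satisfying ¬a → AF (¬a ∧ ¬b): {s0, s1, s2, s3}.
States satisfying AG (¬a → AF (¬a ∧ ¬b)): {s0, s1, s2, s3}.
States satisfying AG EG ¬b ∧ AG (¬a → AF (¬a ∧ ¬b)): {s0, s1, s2, s3}.
s0 ∈ Sat(AG EG ¬b ∧ AG (¬a → AF (¬a ∧ ¬b))).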